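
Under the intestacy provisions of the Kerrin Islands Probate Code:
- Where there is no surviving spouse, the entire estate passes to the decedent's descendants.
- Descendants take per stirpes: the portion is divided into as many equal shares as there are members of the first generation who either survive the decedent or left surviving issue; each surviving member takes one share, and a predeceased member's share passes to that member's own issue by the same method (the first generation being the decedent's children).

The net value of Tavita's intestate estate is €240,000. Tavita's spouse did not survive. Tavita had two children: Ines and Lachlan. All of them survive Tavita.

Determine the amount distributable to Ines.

The entire €240,000 passes to the descendants.
That amount (€240,000) is divided into 2 shares of €120,000: Ines and Lachlan each take €120,000.

Ines receives €120,000.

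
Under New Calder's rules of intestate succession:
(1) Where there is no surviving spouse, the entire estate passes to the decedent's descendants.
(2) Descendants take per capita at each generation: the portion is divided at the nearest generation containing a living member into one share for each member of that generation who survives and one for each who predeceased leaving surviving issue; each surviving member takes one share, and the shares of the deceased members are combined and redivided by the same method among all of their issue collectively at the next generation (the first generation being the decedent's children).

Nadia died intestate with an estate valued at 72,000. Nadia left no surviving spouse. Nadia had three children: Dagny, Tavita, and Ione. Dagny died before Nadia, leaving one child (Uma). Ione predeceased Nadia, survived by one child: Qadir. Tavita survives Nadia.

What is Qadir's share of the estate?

The entire 72,000 passes to the descendants.
That amount (72,000) is divided at the children's generation into 3 shares of 24,000. Tavita takes 24,000. The 2 shares of the deceased (Dagny and Ione) are combined into a pool of 48,000.
That pool (48,000) is divided at the grandchildren's generation equally among Uma and Qadir: 24,000 each.

Qadir receives 24,000.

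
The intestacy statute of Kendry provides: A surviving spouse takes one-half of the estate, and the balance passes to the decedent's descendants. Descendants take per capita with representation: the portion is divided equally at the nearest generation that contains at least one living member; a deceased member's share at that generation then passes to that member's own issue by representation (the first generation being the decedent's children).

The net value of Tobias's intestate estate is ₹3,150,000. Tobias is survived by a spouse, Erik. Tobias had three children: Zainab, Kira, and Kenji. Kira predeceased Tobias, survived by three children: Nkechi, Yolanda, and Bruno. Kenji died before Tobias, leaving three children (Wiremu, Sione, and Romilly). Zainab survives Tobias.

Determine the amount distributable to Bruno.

Erik takes one-half of ₹3,150,000 = ₹1,575,000. The remaining ₹1,575,000 passes to the descendants.
The descendants' portion (₹1,575,000) is divided into 3 shares of ₹525,000: Zainab takes ₹525,000; Kira's ₹525,000 share passes to Kira's issue; Kenji's ₹525,000 share passes to Kenji's issue.
Kira's share (₹525,000) is divided into 3 shares of ₹175,000: Nkechi, Yolanda, and Bruno each take ₹175,000.
Kenji's share (₹525,000) is divided into 3 shares of ₹175,000: Wiremu, Sione, and Romilly each take ₹175,000.

Bruno receives ₹175,000.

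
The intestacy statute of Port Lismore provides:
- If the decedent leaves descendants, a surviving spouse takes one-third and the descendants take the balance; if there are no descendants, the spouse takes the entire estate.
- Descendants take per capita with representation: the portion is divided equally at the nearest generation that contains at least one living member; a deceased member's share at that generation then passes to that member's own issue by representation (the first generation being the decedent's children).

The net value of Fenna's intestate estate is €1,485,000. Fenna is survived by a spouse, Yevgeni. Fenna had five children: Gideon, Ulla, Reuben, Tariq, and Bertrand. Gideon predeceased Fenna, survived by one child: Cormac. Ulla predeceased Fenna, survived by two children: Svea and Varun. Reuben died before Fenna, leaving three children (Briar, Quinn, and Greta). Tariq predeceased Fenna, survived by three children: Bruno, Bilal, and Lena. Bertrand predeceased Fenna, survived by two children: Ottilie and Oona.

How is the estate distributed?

Yevgeni takes one-third of €1,485,000 = €495,000. The remaining €990,000 passes to the descendants.
No child survives, so the initial division is made at the grandchildren's generation.
The descendants' portion (€990,000) is divided into 11 shares of €90,000: Cormac, Svea, Varun, Briar, Quinn, Greta, Bruno, Bilal, Lena, Ottilie, and Oona each take €90,000.

Yevgeni: €495,000; Cormac: €90,000; Svea: €90,000; Varun: €90,000; Briar: €90,000; Quinn: €90,000; Greta: €90,000; Bruno: €90,000; Bilal: €90,000; Lena: €90,000; Ottilie: €90,000; Oona: €90,000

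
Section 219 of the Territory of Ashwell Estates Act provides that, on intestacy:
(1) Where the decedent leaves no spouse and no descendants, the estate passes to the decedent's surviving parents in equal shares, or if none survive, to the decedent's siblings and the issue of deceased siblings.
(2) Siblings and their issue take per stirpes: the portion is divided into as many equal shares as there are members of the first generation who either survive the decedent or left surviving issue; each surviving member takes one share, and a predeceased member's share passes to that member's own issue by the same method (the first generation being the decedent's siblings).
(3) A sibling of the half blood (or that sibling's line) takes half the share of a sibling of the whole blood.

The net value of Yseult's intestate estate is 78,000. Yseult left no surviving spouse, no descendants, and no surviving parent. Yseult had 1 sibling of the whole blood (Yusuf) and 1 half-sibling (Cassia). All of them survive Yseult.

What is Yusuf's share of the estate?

Yusuf receives 52,000.

The entire 78,000 passes to the siblings and their issue.
Counting each half-blood sibling's line as half a unit, there are 3/2 units in 78,000, so one unit is 52,000. Whole-blood lines (Yusuf) take 52,000 each; half-blood lines (Cassia) take 26,000 each.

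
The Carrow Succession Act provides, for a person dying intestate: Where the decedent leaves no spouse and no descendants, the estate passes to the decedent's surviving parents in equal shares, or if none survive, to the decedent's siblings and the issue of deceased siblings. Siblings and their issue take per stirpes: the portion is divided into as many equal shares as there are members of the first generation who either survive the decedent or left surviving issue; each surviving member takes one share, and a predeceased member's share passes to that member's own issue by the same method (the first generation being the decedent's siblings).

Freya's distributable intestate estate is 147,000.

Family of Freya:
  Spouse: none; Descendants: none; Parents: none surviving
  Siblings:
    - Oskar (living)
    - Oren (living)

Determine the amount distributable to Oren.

Oren receives 73,500.

The entire 147,000 passes to the siblings and their issue.
That amount (147,000) is divided into 2 shares of 73,500: Oskar and Oren each take 73,500.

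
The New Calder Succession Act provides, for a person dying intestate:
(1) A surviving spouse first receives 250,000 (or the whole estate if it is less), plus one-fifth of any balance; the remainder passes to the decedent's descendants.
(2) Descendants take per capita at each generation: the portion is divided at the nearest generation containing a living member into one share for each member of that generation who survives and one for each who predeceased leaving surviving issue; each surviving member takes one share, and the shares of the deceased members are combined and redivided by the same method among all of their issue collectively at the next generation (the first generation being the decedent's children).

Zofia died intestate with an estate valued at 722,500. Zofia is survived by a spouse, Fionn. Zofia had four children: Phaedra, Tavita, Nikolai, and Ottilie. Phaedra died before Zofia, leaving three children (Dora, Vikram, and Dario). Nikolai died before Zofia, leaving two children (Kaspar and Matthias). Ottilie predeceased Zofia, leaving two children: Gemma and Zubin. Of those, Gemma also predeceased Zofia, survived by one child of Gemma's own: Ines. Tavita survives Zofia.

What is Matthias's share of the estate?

Matthias receives 40,500.

Fionn first takes 250,000, leaving a balance of 472,500. Fionn then takes one-fifth of the balance (94,500), for a total of 344,500. The remaining 378,000 passes to the descendants.
The descendants' portion (378,000) is divided at the children's generation into 4 shares of 94,500. Tavita takes 94,500. The 3 shares of the deceased (Phaedra, Nikolai, and Ottilie) are combined into a pool of 283,500.
That pool (283,500) is divided at the grandchildren's generation into 7 shares of 40,500. Dora, Vikram, Dario, Kaspar, Matthias, and Zubin each take 40,500. The remaining share for the deceased Gemma (40,500) is carried to the next generation.
That pool (40,500) passes entirely to Ines, the sole taker at the great-grandchildren's generation.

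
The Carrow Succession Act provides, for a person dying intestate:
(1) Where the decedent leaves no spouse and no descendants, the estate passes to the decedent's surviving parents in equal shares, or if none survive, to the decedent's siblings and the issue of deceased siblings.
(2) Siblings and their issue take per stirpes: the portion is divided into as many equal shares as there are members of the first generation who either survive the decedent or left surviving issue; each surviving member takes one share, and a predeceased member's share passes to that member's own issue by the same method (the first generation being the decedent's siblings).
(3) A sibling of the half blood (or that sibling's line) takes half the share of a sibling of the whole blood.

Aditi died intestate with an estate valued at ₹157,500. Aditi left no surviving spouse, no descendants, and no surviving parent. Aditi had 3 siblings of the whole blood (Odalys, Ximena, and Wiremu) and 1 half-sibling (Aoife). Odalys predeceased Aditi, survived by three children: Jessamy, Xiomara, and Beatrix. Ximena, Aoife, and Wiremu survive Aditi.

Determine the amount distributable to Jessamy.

Jessamy receives ₹15,000.

The entire ₹157,500 passes to the siblings and their issue.
Counting each half-blood sibling's line as half a unit, there are 7/2 units in ₹157,500, so one unit is ₹45,000. Whole-blood lines (Odalys, Ximena, and Wiremu) take ₹45,000 each; half-blood lines (Aoife) take ₹22,500 each.
Odalys's share (₹45,000) is divided into 3 shares of ₹15,000: Jessamy, Xiomara, and Beatrix each take ₹15,000.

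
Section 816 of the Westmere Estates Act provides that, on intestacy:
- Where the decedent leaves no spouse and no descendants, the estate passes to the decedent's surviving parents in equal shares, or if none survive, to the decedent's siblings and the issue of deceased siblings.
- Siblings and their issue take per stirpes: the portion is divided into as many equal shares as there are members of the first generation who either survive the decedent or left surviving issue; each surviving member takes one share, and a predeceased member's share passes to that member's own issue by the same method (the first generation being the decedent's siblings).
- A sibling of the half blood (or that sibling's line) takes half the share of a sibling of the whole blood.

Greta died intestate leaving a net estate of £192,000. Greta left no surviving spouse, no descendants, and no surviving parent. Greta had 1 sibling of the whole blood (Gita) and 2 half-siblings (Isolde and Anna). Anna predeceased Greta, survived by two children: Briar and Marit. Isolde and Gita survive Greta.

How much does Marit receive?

Marit receives £24,000.

The entire £192,000 passes to the siblings and their issue.
Counting each half-blood sibling's line as half a unit, there are 2 units in £192,000, so one unit is £96,000. Whole-blood lines (Gita) take £96,000 each; half-blood lines (Isolde and Anna) take £48,000 each.
Anna's share (£48,000) is divided into 2 shares of £24,000: Briar and Marit each take £24,000.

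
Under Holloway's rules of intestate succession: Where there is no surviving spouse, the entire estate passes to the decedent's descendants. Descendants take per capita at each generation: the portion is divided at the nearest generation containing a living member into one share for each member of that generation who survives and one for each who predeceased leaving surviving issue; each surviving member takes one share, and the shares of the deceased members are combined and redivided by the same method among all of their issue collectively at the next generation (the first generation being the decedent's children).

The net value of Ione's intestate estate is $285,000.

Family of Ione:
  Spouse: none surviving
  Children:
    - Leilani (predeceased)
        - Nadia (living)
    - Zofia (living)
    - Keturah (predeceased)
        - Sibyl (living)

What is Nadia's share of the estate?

The entire $285,000 passes to the descendants.
That amount ($285,000) is divided at the children's generation into 3 shares of $95,000. Zofia takes $95,000. The 2 shares of the deceased (Leilani and Keturah) are combined into a pool of $190,000.
That pool ($190,000) is divided at the grandchildren's generation equally among Nadia and Sibyl: $95,000 each.

Nadia receives $95,000.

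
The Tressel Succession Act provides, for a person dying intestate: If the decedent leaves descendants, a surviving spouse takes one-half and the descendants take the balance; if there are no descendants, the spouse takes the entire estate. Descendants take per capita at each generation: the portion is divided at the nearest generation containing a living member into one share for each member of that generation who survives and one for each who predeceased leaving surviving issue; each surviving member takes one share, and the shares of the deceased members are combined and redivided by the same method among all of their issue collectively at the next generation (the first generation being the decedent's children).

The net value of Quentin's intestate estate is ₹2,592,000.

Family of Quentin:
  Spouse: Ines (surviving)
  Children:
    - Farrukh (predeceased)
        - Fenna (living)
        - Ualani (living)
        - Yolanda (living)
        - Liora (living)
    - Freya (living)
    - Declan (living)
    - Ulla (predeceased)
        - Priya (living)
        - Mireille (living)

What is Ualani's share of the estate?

Ualani receives ₹108,000.

Ines takes one-half of ₹2,592,000 = ₹1,296,000. The remaining ₹1,296,000 passes to the descendants.
The descendants' portion (₹1,296,000) is divided at the children's generation into 4 shares of ₹324,000. Freya and Declan each take ₹324,000. The 2 shares of the deceased (Farrukh and Ulla) are combined into a pool of ₹648,000.
That pool (₹648,000) is divided at the grandchildren's generation equally among Fenna, Ualani, Yolanda, Liora, Priya, and Mireille: ₹108,000 each.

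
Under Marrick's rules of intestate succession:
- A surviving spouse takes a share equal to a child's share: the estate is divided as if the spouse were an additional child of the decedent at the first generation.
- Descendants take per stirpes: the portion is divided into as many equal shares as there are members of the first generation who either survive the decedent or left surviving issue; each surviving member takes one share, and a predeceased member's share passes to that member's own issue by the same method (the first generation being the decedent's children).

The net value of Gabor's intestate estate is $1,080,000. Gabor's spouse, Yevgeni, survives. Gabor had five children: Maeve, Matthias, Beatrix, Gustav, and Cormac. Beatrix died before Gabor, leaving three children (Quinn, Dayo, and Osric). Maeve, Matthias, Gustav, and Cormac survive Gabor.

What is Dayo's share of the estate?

The spouse counts as an additional share at the children's level, so there are 6 primary shares of $180,000. Yevgeni takes one such share ($180,000).
The children's combined portion ($900,000) is divided into 5 shares of $180,000: Maeve, Matthias, Gustav, and Cormac each take $180,000; Beatrix's $180,000 share passes to Beatrix's issue.
Beatrix's share ($180,000) is divided into 3 shares of $60,000: Quinn, Dayo, and Osric each take $60,000.

Dayo receives $60,000.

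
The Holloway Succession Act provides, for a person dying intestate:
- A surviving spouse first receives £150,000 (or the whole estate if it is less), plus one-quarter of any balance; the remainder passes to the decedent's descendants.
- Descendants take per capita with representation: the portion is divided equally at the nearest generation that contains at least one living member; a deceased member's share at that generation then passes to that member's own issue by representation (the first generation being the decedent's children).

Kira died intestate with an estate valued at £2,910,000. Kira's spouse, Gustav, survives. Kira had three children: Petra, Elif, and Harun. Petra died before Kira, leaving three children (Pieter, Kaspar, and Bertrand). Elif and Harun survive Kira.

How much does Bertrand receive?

Gustav first takes £150,000, leaving a balance of £2,760,000. Gustav then takes one-quarter of the balance (£690,000), for a total of £840,000. The remaining £2,070,000 passes to the descendants.
The descendants' portion (£2,070,000) is divided into 3 shares of £690,000: Elif and Harun each take £690,000; Petra's £690,000 share passes to Petra's issue.
Petra's share (£690,000) is divided into 3 shares of £230,000: Pieter, Kaspar, and Bertrand each take £230,000.

Bertrand receives £230,000.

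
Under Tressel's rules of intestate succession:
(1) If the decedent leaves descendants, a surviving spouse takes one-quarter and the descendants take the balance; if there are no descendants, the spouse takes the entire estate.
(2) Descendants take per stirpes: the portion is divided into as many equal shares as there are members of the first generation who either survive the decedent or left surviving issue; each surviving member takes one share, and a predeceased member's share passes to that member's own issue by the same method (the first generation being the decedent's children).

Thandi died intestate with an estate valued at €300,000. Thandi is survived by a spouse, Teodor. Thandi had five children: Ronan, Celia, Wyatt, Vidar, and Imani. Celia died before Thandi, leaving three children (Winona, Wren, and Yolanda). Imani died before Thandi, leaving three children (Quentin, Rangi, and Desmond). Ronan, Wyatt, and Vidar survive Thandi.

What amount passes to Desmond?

Desmond receives €15,000.

Teodor takes one-quarter of €300,000 = €75,000. The remaining €225,000 passes to the descendants.
The descendants' portion (€225,000) is divided into 5 shares of €45,000: Ronan, Wyatt, and Vidar each take €45,000; Celia's €45,000 share passes to Celia's issue; Imani's €45,000 share passes to Imani's issue.
Celia's share (€45,000) is divided into 3 shares of €15,000: Winona, Wren, and Yolanda each take €15,000.
Imani's share (€45,000) is divided into 3 shares of €15,000: Quentin, Rangi, and Desmond each take €15,000.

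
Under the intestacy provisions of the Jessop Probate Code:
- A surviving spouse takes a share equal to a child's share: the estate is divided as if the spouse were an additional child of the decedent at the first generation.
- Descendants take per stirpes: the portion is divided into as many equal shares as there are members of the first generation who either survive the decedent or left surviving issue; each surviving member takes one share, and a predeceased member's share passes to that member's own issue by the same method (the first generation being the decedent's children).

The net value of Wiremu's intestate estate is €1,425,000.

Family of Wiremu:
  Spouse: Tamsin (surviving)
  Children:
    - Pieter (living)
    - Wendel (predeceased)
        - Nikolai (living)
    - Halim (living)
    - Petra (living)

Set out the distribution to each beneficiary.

The spouse counts as an additional share at the children's level, so there are 5 primary shares of €285,000. Tamsin takes one such share (€285,000).
The children's combined portion (€1,140,000) is divided into 4 shares of €285,000: Pieter, Halim, and Petra each take €285,000; Wendel's €285,000 share passes to Wendel's issue.
Wendel's share (€285,000) passes entirely to Nikolai.

Tamsin: €285,000; Pieter: €285,000; Nikolai: €285,000; Halim: €285,000; Petra: €285,000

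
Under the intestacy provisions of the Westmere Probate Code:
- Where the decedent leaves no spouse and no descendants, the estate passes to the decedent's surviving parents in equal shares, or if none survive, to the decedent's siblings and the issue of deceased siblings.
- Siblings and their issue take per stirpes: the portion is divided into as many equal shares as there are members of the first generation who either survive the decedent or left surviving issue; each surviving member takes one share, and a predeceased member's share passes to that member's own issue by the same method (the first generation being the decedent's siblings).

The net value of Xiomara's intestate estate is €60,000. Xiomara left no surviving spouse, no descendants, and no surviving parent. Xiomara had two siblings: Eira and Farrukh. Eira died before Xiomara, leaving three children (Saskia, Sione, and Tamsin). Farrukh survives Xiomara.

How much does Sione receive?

The entire €60,000 passes to the siblings and their issue.
That amount (€60,000) is divided into 2 shares of €30,000: Farrukh takes €30,000; Eira's €30,000 share passes to Eira's issue.
Eira's share (€30,000) is divided into 3 shares of €10,000: Saskia, Sione, and Tamsin each take €10,000.

Sione receives €10,000.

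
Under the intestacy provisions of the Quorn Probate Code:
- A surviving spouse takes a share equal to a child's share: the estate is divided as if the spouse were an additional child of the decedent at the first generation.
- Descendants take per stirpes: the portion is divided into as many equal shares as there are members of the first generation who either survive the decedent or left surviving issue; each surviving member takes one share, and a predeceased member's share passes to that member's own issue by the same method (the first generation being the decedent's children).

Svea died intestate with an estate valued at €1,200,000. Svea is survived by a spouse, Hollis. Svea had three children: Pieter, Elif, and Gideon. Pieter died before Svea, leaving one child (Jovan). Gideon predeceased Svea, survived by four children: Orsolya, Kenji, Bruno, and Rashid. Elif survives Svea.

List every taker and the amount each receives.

The spouse counts as an additional share at the children's level, so there are 4 primary shares of €300,000. Hollis takes one such share (€300,000).
The children's combined portion (€900,000) is divided into 3 shares of €300,000: Elif takes €300,000; Pieter's €300,000 share passes to Pieter's issue; Gideon's €300,000 share passes to Gideon's issue.
Pieter's share (€300,000) passes entirely to Jovan.
Gideon's share (€300,000) is divided into 4 shares of €75,000: Orsolya, Kenji, Bruno, and Rashid each take €75,000.

Hollis: €300,000; Jovan: €300,000; Elif: €300,000; Orsolya: €75,000; Kenji: €75,000; Bruno: €75,000; Rashid: €75,000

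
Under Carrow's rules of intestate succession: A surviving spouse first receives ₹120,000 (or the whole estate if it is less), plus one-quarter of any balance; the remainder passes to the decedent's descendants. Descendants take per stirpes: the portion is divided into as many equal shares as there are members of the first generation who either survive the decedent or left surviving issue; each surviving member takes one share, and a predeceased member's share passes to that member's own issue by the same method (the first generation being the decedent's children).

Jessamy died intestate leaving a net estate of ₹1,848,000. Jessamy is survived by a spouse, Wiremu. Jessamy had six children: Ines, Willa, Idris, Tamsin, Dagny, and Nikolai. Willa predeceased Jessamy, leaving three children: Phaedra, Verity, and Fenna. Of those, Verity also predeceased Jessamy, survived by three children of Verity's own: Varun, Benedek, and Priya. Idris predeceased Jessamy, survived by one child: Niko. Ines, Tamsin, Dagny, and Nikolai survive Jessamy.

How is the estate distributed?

Wiremu first takes ₹120,000, leaving a balance of ₹1,728,000. Wiremu then takes one-quarter of the balance (₹432,000), for a total of ₹552,000. The remaining ₹1,296,000 passes to the descendants.
The descendants' portion (₹1,296,000) is divided into 6 shares of ₹216,000: Ines, Tamsin, Dagny, and Nikolai each take ₹216,000; Willa's ₹216,000 share passes to Willa's issue; Idris's ₹216,000 share passes to Idris's issue.
Willa's share (₹216,000) is divided into 3 shares of ₹72,000: Phaedra and Fenna each take ₹72,000; Verity's ₹72,000 share passes to Verity's issue.
Verity's share (₹72,000) is divided into 3 shares of ₹24,000: Varun, Benedek, and Priya each take ₹24,000.
Idris's share (₹216,000) passes entirely to Niko.

Wiremu: ₹552,000; Ines: ₹216,000; Phaedra: ₹72,000; Varun: ₹24,000; Benedek: ₹24,000; Priya: ₹24,000; Fenna: ₹72,000; Niko: ₹216,000; Tamsin: ₹216,000; Dagny: ₹216,000; Nikolai: ₹216,000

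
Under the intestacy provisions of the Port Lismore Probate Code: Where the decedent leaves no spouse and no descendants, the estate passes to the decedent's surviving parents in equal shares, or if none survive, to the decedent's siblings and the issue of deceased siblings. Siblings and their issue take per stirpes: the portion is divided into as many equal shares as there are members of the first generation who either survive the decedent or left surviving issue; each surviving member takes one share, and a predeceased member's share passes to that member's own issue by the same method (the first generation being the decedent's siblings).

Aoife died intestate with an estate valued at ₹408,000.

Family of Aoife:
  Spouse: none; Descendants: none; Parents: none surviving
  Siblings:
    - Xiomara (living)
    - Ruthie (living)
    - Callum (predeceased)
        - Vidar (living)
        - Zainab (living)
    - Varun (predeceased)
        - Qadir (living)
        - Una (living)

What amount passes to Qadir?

Qadir receives ₹51,000.

The entire ₹408,000 passes to the siblings and their issue.
That amount (₹408,000) is divided into 4 shares of ₹102,000: Xiomara and Ruthie each take ₹102,000; Callum's ₹102,000 share passes to Callum's issue; Varun's ₹102,000 share passes to Varun's issue.
Callum's share (₹102,000) is divided into 2 shares of ₹51,000: Vidar and Zainab each take ₹51,000.
Varun's share (₹102,000) is divided into 2 shares of ₹51,000: Qadir and Una each take ₹51,000.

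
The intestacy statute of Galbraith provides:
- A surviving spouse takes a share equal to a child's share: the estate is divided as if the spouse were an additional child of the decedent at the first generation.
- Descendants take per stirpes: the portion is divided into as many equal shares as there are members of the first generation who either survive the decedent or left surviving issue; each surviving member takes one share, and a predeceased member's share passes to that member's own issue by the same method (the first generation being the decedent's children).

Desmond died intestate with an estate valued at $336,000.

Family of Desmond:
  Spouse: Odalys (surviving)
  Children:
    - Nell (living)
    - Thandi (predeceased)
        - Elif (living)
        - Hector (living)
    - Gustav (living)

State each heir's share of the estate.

The spouse counts as an additional share at the children's level, so there are 4 primary shares of $84,000. Odalys takes one such share ($84,000).
The children's combined portion ($252,000) is divided into 3 shares of $84,000: Nell and Gustav each take $84,000; Thandi's $84,000 share passes to Thandi's issue.
Thandi's share ($84,000) is divided into 2 shares of $42,000: Elif and Hector each take $42,000.

Odalys: $84,000; Nell: $84,000; Elif: $42,000; Hector: $42,000; Gustav: $84,000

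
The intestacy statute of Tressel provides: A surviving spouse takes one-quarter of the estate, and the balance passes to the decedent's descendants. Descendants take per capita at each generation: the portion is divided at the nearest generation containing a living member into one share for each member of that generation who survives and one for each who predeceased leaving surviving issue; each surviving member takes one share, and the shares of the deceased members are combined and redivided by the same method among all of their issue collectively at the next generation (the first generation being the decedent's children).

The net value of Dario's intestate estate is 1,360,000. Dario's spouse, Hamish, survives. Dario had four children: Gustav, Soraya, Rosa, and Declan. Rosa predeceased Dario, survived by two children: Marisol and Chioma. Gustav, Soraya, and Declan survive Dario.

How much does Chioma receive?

Chioma receives 127,500.

Hamish takes one-quarter of 1,360,000 = 340,000. The remaining 1,020,000 passes to the descendants.
The descendants' portion (1,020,000) is divided at the children's generation into 4 shares of 255,000. Gustav, Soraya, and Declan each take 255,000. The remaining share for the deceased Rosa (255,000) is carried to the next generation.
That pool (255,000) is divided at the grandchildren's generation equally among Marisol and Chioma: 127,500 each.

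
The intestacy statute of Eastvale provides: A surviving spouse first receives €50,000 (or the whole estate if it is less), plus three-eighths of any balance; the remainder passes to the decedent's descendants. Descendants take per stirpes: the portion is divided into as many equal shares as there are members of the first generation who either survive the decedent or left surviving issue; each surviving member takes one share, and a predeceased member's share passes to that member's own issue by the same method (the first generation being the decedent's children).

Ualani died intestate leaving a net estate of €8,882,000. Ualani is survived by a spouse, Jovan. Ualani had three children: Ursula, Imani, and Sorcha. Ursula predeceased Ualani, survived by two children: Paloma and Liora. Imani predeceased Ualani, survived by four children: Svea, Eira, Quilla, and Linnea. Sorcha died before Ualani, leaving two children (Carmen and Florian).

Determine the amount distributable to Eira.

Eira receives €460,000.

Jovan first takes €50,000, leaving a balance of €8,832,000. Jovan then takes three-eighths of the balance (€3,312,000), for a total of €3,362,000. The remaining €5,520,000 passes to the descendants.
The descendants' portion (€5,520,000) is divided into 3 shares of €1,840,000: Ursula's €1,840,000 share passes to Ursula's issue; Imani's €1,840,000 share passes to Imani's issue; Sorcha's €1,840,000 share passes to Sorcha's issue.
Ursula's share (€1,840,000) is divided into 2 shares of €920,000: Paloma and Liora each take €920,000.
Imani's share (€1,840,000) is divided into 4 shares of €460,000: Svea, Eira, Quilla, and Linnea each take €460,000.
Sorcha's share (€1,840,000) is divided into 2 shares of €920,000: Carmen and Florian each take €920,000.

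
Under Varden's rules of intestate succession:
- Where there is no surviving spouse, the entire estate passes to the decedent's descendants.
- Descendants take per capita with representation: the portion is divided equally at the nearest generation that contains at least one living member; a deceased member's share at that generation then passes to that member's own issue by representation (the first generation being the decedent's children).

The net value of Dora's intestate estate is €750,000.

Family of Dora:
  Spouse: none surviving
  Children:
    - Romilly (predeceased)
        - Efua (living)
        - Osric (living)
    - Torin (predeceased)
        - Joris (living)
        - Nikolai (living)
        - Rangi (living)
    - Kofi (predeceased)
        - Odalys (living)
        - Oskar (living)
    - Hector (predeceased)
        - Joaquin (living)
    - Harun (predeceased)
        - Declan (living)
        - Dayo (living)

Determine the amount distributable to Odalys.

The entire €750,000 passes to the descendants.
No child survives, so the initial division is made at the grandchildren's generation.
That amount (€750,000) is divided into 10 shares of €75,000: Efua, Osric, Joris, Nikolai, Rangi, Odalys, Oskar, Joaquin, Declan, and Dayo each take €75,000.

Odalys receives €75,000.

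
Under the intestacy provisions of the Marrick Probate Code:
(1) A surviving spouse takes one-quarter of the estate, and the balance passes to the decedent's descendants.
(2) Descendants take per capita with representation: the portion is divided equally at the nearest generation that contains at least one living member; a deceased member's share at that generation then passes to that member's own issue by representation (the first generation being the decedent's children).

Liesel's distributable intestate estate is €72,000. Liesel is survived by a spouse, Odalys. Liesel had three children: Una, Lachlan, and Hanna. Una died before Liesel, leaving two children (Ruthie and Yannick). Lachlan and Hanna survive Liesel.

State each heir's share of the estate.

Odalys takes one-quarter of €72,000 = €18,000. The remaining €54,000 passes to the descendants.
The descendants' portion (€54,000) is divided into 3 shares of €18,000: Lachlan and Hanna each take €18,000; Una's €18,000 share passes to Una's issue.
Una's share (€18,000) is divided into 2 shares of €9,000: Ruthie and Yannick each take €9,000.

Odalys: €18,000; Ruthie: €9,000; Yannick: €9,000; Lachlan: €18,000; Hanna: €18,000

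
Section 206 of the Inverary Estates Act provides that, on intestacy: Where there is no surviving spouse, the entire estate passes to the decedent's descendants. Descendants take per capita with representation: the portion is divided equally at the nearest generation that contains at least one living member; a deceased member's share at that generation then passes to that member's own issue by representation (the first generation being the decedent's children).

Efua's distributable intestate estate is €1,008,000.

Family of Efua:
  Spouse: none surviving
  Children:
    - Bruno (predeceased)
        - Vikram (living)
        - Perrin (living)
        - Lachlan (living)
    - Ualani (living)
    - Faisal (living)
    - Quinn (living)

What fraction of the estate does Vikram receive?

The entire €1,008,000 passes to the descendants.
That amount (€1,008,000) is divided into 4 shares of €252,000: Ualani, Faisal, and Quinn each take €252,000; Bruno's €252,000 share passes to Bruno's issue.
Bruno's share (€252,000) is divided into 3 shares of €84,000: Vikram, Perrin, and Lachlan each take €84,000.

Vikram receives 1/12 of the estate.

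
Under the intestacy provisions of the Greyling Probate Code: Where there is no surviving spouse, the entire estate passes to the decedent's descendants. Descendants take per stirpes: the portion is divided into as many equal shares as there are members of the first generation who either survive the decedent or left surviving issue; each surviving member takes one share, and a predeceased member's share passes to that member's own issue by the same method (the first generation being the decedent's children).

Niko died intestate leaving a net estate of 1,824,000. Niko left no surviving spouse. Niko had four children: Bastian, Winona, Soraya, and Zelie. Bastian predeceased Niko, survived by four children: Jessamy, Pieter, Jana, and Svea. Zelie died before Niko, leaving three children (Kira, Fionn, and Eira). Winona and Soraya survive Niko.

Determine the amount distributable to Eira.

The entire 1,824,000 passes to the descendants.
That amount (1,824,000) is divided into 4 shares of 456,000: Winona and Soraya each take 456,000; Bastian's 456,000 share passes to Bastian's issue; Zelie's 456,000 share passes to Zelie's issue.
Bastian's share (456,000) is divided into 4 shares of 114,000: Jessamy, Pieter, Jana, and Svea each take 114,000.
Zelie's share (456,000) is divided into 3 shares of 152,000: Kira, Fionn, and Eira each take 152,000.

Eira receives 152,000.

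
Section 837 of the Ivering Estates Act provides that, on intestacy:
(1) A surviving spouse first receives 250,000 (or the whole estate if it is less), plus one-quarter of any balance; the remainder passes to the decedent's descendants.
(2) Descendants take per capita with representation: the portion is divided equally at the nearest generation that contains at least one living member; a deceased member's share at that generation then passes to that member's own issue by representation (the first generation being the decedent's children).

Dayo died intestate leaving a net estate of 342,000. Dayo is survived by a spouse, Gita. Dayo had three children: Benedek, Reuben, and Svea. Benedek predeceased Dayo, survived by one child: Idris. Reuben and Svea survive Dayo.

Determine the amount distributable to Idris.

Gita first takes 250,000, leaving a balance of 92,000. Gita then takes one-quarter of the balance (23,000), for a total of 273,000. The remaining 69,000 passes to the descendants.
The descendants' portion (69,000) is divided into 3 shares of 23,000: Reuben and Svea each take 23,000; Benedek's 23,000 share passes to Benedek's issue.
Benedek's share (23,000) passes entirely to Idris.

Idris receives 23,000.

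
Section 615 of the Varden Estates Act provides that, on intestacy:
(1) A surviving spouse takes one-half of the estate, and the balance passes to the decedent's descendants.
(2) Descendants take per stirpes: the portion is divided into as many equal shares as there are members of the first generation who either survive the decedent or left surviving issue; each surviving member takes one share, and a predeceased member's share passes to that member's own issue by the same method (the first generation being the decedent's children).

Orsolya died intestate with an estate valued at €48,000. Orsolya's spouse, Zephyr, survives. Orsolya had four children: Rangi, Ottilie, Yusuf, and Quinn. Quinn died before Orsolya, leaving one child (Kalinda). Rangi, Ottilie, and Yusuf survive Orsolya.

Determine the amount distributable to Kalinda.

Kalinda receives €6,000.

Zephyr takes one-half of €48,000 = €24,000. The remaining €24,000 passes to the descendants.
The descendants' portion (€24,000) is divided into 4 shares of €6,000: Rangi, Ottilie, and Yusuf each take €6,000; Quinn's €6,000 share passes to Quinn's issue.
Quinn's share (€6,000) passes entirely to Kalinda.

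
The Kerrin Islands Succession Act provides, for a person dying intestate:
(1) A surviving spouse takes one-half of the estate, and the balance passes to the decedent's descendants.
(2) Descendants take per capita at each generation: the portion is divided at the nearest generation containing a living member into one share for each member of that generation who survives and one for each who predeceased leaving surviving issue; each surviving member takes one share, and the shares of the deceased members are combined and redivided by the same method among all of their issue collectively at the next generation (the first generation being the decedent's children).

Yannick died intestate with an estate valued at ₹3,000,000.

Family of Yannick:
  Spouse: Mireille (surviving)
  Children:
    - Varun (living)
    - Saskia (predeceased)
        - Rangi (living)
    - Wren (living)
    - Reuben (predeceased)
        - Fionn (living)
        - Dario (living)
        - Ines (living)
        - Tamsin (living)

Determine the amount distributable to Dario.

Mireille takes one-half of ₹3,000,000 = ₹1,500,000. The remaining ₹1,500,000 passes to the descendants.
The descendants' portion (₹1,500,000) is divided at the children's generation into 4 shares of ₹375,000. Varun and Wren each take ₹375,000. The 2 shares of the deceased (Saskia and Reuben) are combined into a pool of ₹750,000.
That pool (₹750,000) is divided at the grandchildren's generation equally among Rangi, Fionn, Dario, Ines, and Tamsin: ₹150,000 each.

Dario receives ₹150,000.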